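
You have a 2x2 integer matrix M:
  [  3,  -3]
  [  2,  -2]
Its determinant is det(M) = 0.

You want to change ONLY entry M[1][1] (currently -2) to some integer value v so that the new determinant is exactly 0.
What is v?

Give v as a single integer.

Answer: -2

Derivation:
det is linear in entry M[1][1]: det = old_det + (v - -2) * C_11
Cofactor C_11 = 3
Want det = 0: 0 + (v - -2) * 3 = 0
  (v - -2) = 0 / 3 = 0
  v = -2 + (0) = -2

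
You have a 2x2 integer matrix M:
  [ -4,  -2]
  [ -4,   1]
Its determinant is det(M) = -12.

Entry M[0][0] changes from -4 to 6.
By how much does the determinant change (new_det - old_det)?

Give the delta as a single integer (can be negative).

Answer: 10

Derivation:
Cofactor C_00 = 1
Entry delta = 6 - -4 = 10
Det delta = entry_delta * cofactor = 10 * 1 = 10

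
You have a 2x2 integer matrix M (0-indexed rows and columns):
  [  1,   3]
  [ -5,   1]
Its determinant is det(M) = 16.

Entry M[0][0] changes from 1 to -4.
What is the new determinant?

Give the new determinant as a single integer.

det is linear in row 0: changing M[0][0] by delta changes det by delta * cofactor(0,0).
Cofactor C_00 = (-1)^(0+0) * minor(0,0) = 1
Entry delta = -4 - 1 = -5
Det delta = -5 * 1 = -5
New det = 16 + -5 = 11

Answer: 11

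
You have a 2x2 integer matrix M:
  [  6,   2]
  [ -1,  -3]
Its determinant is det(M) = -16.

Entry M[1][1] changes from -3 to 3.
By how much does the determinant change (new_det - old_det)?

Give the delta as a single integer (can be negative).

Answer: 36

Derivation:
Cofactor C_11 = 6
Entry delta = 3 - -3 = 6
Det delta = entry_delta * cofactor = 6 * 6 = 36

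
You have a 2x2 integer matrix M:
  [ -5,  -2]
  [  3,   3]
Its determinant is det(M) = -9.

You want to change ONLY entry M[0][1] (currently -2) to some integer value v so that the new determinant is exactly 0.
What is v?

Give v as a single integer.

Answer: -5

Derivation:
det is linear in entry M[0][1]: det = old_det + (v - -2) * C_01
Cofactor C_01 = -3
Want det = 0: -9 + (v - -2) * -3 = 0
  (v - -2) = 9 / -3 = -3
  v = -2 + (-3) = -5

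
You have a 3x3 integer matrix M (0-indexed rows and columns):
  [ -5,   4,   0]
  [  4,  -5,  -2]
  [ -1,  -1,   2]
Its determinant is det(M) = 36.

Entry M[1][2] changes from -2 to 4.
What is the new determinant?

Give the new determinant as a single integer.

det is linear in row 1: changing M[1][2] by delta changes det by delta * cofactor(1,2).
Cofactor C_12 = (-1)^(1+2) * minor(1,2) = -9
Entry delta = 4 - -2 = 6
Det delta = 6 * -9 = -54
New det = 36 + -54 = -18

Answer: -18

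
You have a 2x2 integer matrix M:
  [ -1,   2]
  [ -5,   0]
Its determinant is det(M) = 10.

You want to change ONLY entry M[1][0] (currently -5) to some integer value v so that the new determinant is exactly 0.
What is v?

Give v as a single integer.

Answer: 0

Derivation:
det is linear in entry M[1][0]: det = old_det + (v - -5) * C_10
Cofactor C_10 = -2
Want det = 0: 10 + (v - -5) * -2 = 0
  (v - -5) = -10 / -2 = 5
  v = -5 + (5) = 0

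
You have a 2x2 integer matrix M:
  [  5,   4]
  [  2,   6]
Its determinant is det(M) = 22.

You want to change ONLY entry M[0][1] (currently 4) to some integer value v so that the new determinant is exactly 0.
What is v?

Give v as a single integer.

det is linear in entry M[0][1]: det = old_det + (v - 4) * C_01
Cofactor C_01 = -2
Want det = 0: 22 + (v - 4) * -2 = 0
  (v - 4) = -22 / -2 = 11
  v = 4 + (11) = 15

Answer: 15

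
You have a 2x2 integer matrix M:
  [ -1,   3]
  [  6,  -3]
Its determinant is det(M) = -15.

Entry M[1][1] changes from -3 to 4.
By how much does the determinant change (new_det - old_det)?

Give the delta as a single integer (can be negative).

Answer: -7

Derivation:
Cofactor C_11 = -1
Entry delta = 4 - -3 = 7
Det delta = entry_delta * cofactor = 7 * -1 = -7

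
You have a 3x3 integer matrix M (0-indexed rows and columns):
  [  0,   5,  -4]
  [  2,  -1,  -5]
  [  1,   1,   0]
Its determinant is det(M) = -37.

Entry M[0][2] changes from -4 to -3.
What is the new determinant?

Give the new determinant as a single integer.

Answer: -34

Derivation:
det is linear in row 0: changing M[0][2] by delta changes det by delta * cofactor(0,2).
Cofactor C_02 = (-1)^(0+2) * minor(0,2) = 3
Entry delta = -3 - -4 = 1
Det delta = 1 * 3 = 3
New det = -37 + 3 = -34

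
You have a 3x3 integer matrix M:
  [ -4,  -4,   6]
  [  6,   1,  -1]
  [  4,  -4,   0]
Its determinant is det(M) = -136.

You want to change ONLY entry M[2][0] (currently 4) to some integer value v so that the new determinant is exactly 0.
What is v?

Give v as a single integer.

Answer: -64

Derivation:
det is linear in entry M[2][0]: det = old_det + (v - 4) * C_20
Cofactor C_20 = -2
Want det = 0: -136 + (v - 4) * -2 = 0
  (v - 4) = 136 / -2 = -68
  v = 4 + (-68) = -64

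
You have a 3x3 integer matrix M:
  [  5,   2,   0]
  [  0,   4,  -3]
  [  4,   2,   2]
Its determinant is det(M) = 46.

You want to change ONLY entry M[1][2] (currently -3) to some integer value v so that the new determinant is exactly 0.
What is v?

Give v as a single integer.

Answer: 20

Derivation:
det is linear in entry M[1][2]: det = old_det + (v - -3) * C_12
Cofactor C_12 = -2
Want det = 0: 46 + (v - -3) * -2 = 0
  (v - -3) = -46 / -2 = 23
  v = -3 + (23) = 20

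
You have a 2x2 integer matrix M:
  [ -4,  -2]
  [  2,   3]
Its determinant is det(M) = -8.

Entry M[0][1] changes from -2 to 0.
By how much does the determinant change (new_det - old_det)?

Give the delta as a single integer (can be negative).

Answer: -4

Derivation:
Cofactor C_01 = -2
Entry delta = 0 - -2 = 2
Det delta = entry_delta * cofactor = 2 * -2 = -4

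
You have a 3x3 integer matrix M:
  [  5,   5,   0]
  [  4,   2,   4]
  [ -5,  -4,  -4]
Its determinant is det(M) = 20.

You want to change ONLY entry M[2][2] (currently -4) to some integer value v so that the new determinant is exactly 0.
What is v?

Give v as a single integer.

Answer: -2

Derivation:
det is linear in entry M[2][2]: det = old_det + (v - -4) * C_22
Cofactor C_22 = -10
Want det = 0: 20 + (v - -4) * -10 = 0
  (v - -4) = -20 / -10 = 2
  v = -4 + (2) = -2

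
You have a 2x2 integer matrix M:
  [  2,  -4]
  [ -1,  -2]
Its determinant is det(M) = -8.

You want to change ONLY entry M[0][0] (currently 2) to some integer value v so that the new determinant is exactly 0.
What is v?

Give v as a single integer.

Answer: -2

Derivation:
det is linear in entry M[0][0]: det = old_det + (v - 2) * C_00
Cofactor C_00 = -2
Want det = 0: -8 + (v - 2) * -2 = 0
  (v - 2) = 8 / -2 = -4
  v = 2 + (-4) = -2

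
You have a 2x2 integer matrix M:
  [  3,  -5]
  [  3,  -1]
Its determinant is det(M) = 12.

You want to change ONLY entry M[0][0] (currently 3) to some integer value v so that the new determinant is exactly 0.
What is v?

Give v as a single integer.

Answer: 15

Derivation:
det is linear in entry M[0][0]: det = old_det + (v - 3) * C_00
Cofactor C_00 = -1
Want det = 0: 12 + (v - 3) * -1 = 0
  (v - 3) = -12 / -1 = 12
  v = 3 + (12) = 15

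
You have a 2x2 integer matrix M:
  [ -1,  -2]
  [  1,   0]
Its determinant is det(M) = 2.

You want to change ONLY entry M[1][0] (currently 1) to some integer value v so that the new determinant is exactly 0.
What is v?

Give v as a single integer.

det is linear in entry M[1][0]: det = old_det + (v - 1) * C_10
Cofactor C_10 = 2
Want det = 0: 2 + (v - 1) * 2 = 0
  (v - 1) = -2 / 2 = -1
  v = 1 + (-1) = 0

Answer: 0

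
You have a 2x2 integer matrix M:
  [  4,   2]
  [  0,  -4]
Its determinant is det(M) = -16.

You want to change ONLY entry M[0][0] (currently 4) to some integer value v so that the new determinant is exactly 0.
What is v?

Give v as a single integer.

Answer: 0

Derivation:
det is linear in entry M[0][0]: det = old_det + (v - 4) * C_00
Cofactor C_00 = -4
Want det = 0: -16 + (v - 4) * -4 = 0
  (v - 4) = 16 / -4 = -4
  v = 4 + (-4) = 0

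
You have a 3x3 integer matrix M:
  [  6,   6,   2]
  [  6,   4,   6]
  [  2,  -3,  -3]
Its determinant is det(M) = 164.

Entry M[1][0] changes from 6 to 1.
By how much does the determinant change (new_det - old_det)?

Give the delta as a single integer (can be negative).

Cofactor C_10 = 12
Entry delta = 1 - 6 = -5
Det delta = entry_delta * cofactor = -5 * 12 = -60

Answer: -60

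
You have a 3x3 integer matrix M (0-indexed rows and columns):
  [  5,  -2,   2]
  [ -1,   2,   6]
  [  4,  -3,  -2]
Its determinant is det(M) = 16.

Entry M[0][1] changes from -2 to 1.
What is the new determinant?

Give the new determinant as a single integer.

det is linear in row 0: changing M[0][1] by delta changes det by delta * cofactor(0,1).
Cofactor C_01 = (-1)^(0+1) * minor(0,1) = 22
Entry delta = 1 - -2 = 3
Det delta = 3 * 22 = 66
New det = 16 + 66 = 82

Answer: 82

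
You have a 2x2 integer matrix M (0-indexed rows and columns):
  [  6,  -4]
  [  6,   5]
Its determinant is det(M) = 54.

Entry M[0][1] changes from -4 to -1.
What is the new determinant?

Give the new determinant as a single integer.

det is linear in row 0: changing M[0][1] by delta changes det by delta * cofactor(0,1).
Cofactor C_01 = (-1)^(0+1) * minor(0,1) = -6
Entry delta = -1 - -4 = 3
Det delta = 3 * -6 = -18
New det = 54 + -18 = 36

Answer: 36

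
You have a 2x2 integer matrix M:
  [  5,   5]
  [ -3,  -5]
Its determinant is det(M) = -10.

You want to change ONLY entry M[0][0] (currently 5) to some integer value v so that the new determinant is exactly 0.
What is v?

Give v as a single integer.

det is linear in entry M[0][0]: det = old_det + (v - 5) * C_00
Cofactor C_00 = -5
Want det = 0: -10 + (v - 5) * -5 = 0
  (v - 5) = 10 / -5 = -2
  v = 5 + (-2) = 3

Answer: 3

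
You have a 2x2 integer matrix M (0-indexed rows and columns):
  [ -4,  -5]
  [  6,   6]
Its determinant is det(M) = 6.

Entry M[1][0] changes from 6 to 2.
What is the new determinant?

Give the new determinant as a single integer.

Answer: -14

Derivation:
det is linear in row 1: changing M[1][0] by delta changes det by delta * cofactor(1,0).
Cofactor C_10 = (-1)^(1+0) * minor(1,0) = 5
Entry delta = 2 - 6 = -4
Det delta = -4 * 5 = -20
New det = 6 + -20 = -14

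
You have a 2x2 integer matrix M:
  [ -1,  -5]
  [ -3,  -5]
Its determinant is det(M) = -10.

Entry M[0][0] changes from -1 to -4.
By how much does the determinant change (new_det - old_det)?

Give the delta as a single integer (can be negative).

Answer: 15

Derivation:
Cofactor C_00 = -5
Entry delta = -4 - -1 = -3
Det delta = entry_delta * cofactor = -3 * -5 = 15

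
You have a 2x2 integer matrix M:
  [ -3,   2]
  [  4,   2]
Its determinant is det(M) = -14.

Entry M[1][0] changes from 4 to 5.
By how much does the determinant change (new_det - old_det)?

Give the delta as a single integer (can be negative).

Answer: -2

Derivation:
Cofactor C_10 = -2
Entry delta = 5 - 4 = 1
Det delta = entry_delta * cofactor = 1 * -2 = -2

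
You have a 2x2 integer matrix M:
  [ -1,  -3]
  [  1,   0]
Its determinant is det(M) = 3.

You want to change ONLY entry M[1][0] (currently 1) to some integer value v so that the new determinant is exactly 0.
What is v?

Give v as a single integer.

Answer: 0

Derivation:
det is linear in entry M[1][0]: det = old_det + (v - 1) * C_10
Cofactor C_10 = 3
Want det = 0: 3 + (v - 1) * 3 = 0
  (v - 1) = -3 / 3 = -1
  v = 1 + (-1) = 0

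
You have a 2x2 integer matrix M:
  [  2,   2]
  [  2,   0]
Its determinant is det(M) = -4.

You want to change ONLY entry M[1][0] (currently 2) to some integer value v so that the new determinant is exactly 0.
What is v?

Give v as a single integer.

Answer: 0

Derivation:
det is linear in entry M[1][0]: det = old_det + (v - 2) * C_10
Cofactor C_10 = -2
Want det = 0: -4 + (v - 2) * -2 = 0
  (v - 2) = 4 / -2 = -2
  v = 2 + (-2) = 0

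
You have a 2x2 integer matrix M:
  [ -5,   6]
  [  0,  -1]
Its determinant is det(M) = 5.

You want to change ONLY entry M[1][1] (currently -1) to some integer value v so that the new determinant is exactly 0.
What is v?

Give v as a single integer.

det is linear in entry M[1][1]: det = old_det + (v - -1) * C_11
Cofactor C_11 = -5
Want det = 0: 5 + (v - -1) * -5 = 0
  (v - -1) = -5 / -5 = 1
  v = -1 + (1) = 0

Answer: 0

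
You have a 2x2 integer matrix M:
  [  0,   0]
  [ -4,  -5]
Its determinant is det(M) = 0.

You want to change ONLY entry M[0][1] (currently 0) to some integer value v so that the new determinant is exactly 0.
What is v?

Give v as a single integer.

det is linear in entry M[0][1]: det = old_det + (v - 0) * C_01
Cofactor C_01 = 4
Want det = 0: 0 + (v - 0) * 4 = 0
  (v - 0) = 0 / 4 = 0
  v = 0 + (0) = 0

Answer: 0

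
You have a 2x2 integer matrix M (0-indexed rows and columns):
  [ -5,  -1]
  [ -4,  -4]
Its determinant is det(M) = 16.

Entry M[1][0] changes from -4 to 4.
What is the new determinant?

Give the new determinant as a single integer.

det is linear in row 1: changing M[1][0] by delta changes det by delta * cofactor(1,0).
Cofactor C_10 = (-1)^(1+0) * minor(1,0) = 1
Entry delta = 4 - -4 = 8
Det delta = 8 * 1 = 8
New det = 16 + 8 = 24

Answer: 24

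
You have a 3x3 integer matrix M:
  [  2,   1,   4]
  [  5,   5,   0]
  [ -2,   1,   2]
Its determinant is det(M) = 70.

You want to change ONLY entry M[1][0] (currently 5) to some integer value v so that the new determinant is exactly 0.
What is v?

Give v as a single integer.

Answer: -30

Derivation:
det is linear in entry M[1][0]: det = old_det + (v - 5) * C_10
Cofactor C_10 = 2
Want det = 0: 70 + (v - 5) * 2 = 0
  (v - 5) = -70 / 2 = -35
  v = 5 + (-35) = -30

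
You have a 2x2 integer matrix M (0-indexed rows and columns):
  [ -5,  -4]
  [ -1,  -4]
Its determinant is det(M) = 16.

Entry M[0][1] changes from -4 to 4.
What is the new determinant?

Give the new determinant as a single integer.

det is linear in row 0: changing M[0][1] by delta changes det by delta * cofactor(0,1).
Cofactor C_01 = (-1)^(0+1) * minor(0,1) = 1
Entry delta = 4 - -4 = 8
Det delta = 8 * 1 = 8
New det = 16 + 8 = 24

Answer: 24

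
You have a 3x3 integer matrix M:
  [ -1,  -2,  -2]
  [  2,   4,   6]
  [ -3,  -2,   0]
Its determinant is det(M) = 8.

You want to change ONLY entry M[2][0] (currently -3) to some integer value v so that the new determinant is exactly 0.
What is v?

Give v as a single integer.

det is linear in entry M[2][0]: det = old_det + (v - -3) * C_20
Cofactor C_20 = -4
Want det = 0: 8 + (v - -3) * -4 = 0
  (v - -3) = -8 / -4 = 2
  v = -3 + (2) = -1

Answer: -1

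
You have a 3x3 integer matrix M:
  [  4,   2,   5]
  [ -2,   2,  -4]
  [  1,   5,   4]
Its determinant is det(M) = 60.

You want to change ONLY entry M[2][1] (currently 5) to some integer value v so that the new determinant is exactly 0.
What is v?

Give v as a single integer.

Answer: -5

Derivation:
det is linear in entry M[2][1]: det = old_det + (v - 5) * C_21
Cofactor C_21 = 6
Want det = 0: 60 + (v - 5) * 6 = 0
  (v - 5) = -60 / 6 = -10
  v = 5 + (-10) = -5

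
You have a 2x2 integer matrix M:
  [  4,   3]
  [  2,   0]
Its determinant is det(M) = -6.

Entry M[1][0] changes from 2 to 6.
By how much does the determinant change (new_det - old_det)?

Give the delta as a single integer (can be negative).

Cofactor C_10 = -3
Entry delta = 6 - 2 = 4
Det delta = entry_delta * cofactor = 4 * -3 = -12

Answer: -12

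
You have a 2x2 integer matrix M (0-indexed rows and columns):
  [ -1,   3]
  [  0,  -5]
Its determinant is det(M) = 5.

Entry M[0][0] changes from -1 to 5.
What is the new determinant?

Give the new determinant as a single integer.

Answer: -25

Derivation:
det is linear in row 0: changing M[0][0] by delta changes det by delta * cofactor(0,0).
Cofactor C_00 = (-1)^(0+0) * minor(0,0) = -5
Entry delta = 5 - -1 = 6
Det delta = 6 * -5 = -30
New det = 5 + -30 = -25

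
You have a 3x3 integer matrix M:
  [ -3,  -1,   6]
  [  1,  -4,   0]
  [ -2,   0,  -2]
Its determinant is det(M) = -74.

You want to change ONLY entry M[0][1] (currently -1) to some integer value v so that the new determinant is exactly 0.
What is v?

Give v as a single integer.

det is linear in entry M[0][1]: det = old_det + (v - -1) * C_01
Cofactor C_01 = 2
Want det = 0: -74 + (v - -1) * 2 = 0
  (v - -1) = 74 / 2 = 37
  v = -1 + (37) = 36

Answer: 36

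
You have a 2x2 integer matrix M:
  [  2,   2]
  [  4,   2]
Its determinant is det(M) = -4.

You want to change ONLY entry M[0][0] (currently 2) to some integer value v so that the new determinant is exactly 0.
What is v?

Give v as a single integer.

Answer: 4

Derivation:
det is linear in entry M[0][0]: det = old_det + (v - 2) * C_00
Cofactor C_00 = 2
Want det = 0: -4 + (v - 2) * 2 = 0
  (v - 2) = 4 / 2 = 2
  v = 2 + (2) = 4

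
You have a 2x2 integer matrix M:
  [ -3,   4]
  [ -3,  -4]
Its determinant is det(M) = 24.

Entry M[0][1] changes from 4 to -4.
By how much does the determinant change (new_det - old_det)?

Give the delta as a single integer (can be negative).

Cofactor C_01 = 3
Entry delta = -4 - 4 = -8
Det delta = entry_delta * cofactor = -8 * 3 = -24

Answer: -24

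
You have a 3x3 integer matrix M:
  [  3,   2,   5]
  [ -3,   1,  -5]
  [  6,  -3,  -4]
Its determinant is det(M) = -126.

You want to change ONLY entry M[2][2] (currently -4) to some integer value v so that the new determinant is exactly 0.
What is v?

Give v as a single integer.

Answer: 10

Derivation:
det is linear in entry M[2][2]: det = old_det + (v - -4) * C_22
Cofactor C_22 = 9
Want det = 0: -126 + (v - -4) * 9 = 0
  (v - -4) = 126 / 9 = 14
  v = -4 + (14) = 10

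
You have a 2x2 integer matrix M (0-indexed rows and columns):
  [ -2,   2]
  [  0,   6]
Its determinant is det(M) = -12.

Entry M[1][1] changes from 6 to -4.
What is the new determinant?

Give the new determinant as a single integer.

det is linear in row 1: changing M[1][1] by delta changes det by delta * cofactor(1,1).
Cofactor C_11 = (-1)^(1+1) * minor(1,1) = -2
Entry delta = -4 - 6 = -10
Det delta = -10 * -2 = 20
New det = -12 + 20 = 8

Answer: 8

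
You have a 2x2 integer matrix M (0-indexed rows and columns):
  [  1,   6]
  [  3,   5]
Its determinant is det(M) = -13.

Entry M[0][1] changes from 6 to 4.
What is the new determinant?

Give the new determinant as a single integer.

det is linear in row 0: changing M[0][1] by delta changes det by delta * cofactor(0,1).
Cofactor C_01 = (-1)^(0+1) * minor(0,1) = -3
Entry delta = 4 - 6 = -2
Det delta = -2 * -3 = 6
New det = -13 + 6 = -7

Answer: -7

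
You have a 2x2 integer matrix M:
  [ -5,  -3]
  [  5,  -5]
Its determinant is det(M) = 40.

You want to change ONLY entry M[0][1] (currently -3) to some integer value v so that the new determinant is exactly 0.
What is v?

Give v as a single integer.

det is linear in entry M[0][1]: det = old_det + (v - -3) * C_01
Cofactor C_01 = -5
Want det = 0: 40 + (v - -3) * -5 = 0
  (v - -3) = -40 / -5 = 8
  v = -3 + (8) = 5

Answer: 5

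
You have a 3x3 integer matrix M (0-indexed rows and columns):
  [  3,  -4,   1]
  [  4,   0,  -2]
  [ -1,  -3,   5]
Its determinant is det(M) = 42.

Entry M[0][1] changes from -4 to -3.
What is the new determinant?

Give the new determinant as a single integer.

det is linear in row 0: changing M[0][1] by delta changes det by delta * cofactor(0,1).
Cofactor C_01 = (-1)^(0+1) * minor(0,1) = -18
Entry delta = -3 - -4 = 1
Det delta = 1 * -18 = -18
New det = 42 + -18 = 24

Answer: 24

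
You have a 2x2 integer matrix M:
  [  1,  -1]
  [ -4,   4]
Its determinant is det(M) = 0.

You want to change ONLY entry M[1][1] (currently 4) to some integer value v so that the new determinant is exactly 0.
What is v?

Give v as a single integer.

det is linear in entry M[1][1]: det = old_det + (v - 4) * C_11
Cofactor C_11 = 1
Want det = 0: 0 + (v - 4) * 1 = 0
  (v - 4) = 0 / 1 = 0
  v = 4 + (0) = 4

Answer: 4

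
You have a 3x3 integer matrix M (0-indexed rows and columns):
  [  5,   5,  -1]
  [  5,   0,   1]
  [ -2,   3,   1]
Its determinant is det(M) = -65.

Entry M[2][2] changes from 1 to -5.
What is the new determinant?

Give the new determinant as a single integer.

Answer: 85

Derivation:
det is linear in row 2: changing M[2][2] by delta changes det by delta * cofactor(2,2).
Cofactor C_22 = (-1)^(2+2) * minor(2,2) = -25
Entry delta = -5 - 1 = -6
Det delta = -6 * -25 = 150
New det = -65 + 150 = 85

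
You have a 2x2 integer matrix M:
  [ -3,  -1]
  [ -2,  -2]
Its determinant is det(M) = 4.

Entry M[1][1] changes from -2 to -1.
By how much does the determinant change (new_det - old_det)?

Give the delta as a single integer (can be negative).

Cofactor C_11 = -3
Entry delta = -1 - -2 = 1
Det delta = entry_delta * cofactor = 1 * -3 = -3

Answer: -3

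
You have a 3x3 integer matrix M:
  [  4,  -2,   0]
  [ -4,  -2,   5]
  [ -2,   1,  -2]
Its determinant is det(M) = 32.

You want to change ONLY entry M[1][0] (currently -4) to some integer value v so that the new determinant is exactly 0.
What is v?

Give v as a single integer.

det is linear in entry M[1][0]: det = old_det + (v - -4) * C_10
Cofactor C_10 = -4
Want det = 0: 32 + (v - -4) * -4 = 0
  (v - -4) = -32 / -4 = 8
  v = -4 + (8) = 4

Answer: 4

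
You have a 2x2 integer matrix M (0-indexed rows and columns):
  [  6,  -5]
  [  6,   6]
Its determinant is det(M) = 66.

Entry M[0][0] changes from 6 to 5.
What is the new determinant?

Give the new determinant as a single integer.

Answer: 60

Derivation:
det is linear in row 0: changing M[0][0] by delta changes det by delta * cofactor(0,0).
Cofactor C_00 = (-1)^(0+0) * minor(0,0) = 6
Entry delta = 5 - 6 = -1
Det delta = -1 * 6 = -6
New det = 66 + -6 = 60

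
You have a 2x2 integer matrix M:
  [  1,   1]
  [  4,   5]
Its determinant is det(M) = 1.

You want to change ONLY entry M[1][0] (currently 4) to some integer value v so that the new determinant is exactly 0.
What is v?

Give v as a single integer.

det is linear in entry M[1][0]: det = old_det + (v - 4) * C_10
Cofactor C_10 = -1
Want det = 0: 1 + (v - 4) * -1 = 0
  (v - 4) = -1 / -1 = 1
  v = 4 + (1) = 5

Answer: 5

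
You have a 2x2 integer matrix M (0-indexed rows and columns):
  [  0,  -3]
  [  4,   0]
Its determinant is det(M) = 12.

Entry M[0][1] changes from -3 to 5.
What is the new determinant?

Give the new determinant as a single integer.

det is linear in row 0: changing M[0][1] by delta changes det by delta * cofactor(0,1).
Cofactor C_01 = (-1)^(0+1) * minor(0,1) = -4
Entry delta = 5 - -3 = 8
Det delta = 8 * -4 = -32
New det = 12 + -32 = -20

Answer: -20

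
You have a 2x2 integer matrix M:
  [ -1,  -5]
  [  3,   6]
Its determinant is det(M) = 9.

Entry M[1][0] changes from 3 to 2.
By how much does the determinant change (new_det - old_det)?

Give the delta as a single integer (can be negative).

Answer: -5

Derivation:
Cofactor C_10 = 5
Entry delta = 2 - 3 = -1
Det delta = entry_delta * cofactor = -1 * 5 = -5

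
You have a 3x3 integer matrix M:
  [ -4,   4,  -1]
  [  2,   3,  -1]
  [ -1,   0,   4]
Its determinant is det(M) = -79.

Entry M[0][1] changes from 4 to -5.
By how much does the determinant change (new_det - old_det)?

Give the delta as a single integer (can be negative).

Cofactor C_01 = -7
Entry delta = -5 - 4 = -9
Det delta = entry_delta * cofactor = -9 * -7 = 63

Answer: 63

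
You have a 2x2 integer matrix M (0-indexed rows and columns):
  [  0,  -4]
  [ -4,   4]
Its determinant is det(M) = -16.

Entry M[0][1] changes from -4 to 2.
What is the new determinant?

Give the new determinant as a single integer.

Answer: 8

Derivation:
det is linear in row 0: changing M[0][1] by delta changes det by delta * cofactor(0,1).
Cofactor C_01 = (-1)^(0+1) * minor(0,1) = 4
Entry delta = 2 - -4 = 6
Det delta = 6 * 4 = 24
New det = -16 + 24 = 8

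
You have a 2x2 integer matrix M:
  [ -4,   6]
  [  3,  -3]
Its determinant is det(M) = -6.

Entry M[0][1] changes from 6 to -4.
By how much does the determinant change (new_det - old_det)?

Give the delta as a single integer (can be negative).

Cofactor C_01 = -3
Entry delta = -4 - 6 = -10
Det delta = entry_delta * cofactor = -10 * -3 = 30

Answer: 30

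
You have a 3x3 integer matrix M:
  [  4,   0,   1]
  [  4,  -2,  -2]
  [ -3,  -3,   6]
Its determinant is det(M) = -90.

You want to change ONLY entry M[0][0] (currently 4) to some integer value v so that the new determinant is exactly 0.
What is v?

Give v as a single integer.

det is linear in entry M[0][0]: det = old_det + (v - 4) * C_00
Cofactor C_00 = -18
Want det = 0: -90 + (v - 4) * -18 = 0
  (v - 4) = 90 / -18 = -5
  v = 4 + (-5) = -1

Answer: -1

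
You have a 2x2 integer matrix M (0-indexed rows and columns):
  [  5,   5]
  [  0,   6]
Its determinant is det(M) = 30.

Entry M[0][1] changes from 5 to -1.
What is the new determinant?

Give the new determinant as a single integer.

det is linear in row 0: changing M[0][1] by delta changes det by delta * cofactor(0,1).
Cofactor C_01 = (-1)^(0+1) * minor(0,1) = 0
Entry delta = -1 - 5 = -6
Det delta = -6 * 0 = 0
New det = 30 + 0 = 30

Answer: 30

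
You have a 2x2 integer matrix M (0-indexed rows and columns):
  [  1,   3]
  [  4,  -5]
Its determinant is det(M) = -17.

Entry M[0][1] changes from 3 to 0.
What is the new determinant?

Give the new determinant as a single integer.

Answer: -5

Derivation:
det is linear in row 0: changing M[0][1] by delta changes det by delta * cofactor(0,1).
Cofactor C_01 = (-1)^(0+1) * minor(0,1) = -4
Entry delta = 0 - 3 = -3
Det delta = -3 * -4 = 12
New det = -17 + 12 = -5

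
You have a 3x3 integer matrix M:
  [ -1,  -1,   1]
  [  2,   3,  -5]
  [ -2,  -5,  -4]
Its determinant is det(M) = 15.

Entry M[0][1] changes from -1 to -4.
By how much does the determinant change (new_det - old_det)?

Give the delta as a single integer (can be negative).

Answer: -54

Derivation:
Cofactor C_01 = 18
Entry delta = -4 - -1 = -3
Det delta = entry_delta * cofactor = -3 * 18 = -54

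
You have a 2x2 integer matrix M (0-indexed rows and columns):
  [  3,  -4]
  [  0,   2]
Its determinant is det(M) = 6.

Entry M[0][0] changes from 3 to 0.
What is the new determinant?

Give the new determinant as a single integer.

Answer: 0

Derivation:
det is linear in row 0: changing M[0][0] by delta changes det by delta * cofactor(0,0).
Cofactor C_00 = (-1)^(0+0) * minor(0,0) = 2
Entry delta = 0 - 3 = -3
Det delta = -3 * 2 = -6
New det = 6 + -6 = 0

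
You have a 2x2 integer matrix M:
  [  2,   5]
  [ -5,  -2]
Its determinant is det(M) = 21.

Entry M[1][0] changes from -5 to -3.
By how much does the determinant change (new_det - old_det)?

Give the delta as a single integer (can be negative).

Cofactor C_10 = -5
Entry delta = -3 - -5 = 2
Det delta = entry_delta * cofactor = 2 * -5 = -10

Answer: -10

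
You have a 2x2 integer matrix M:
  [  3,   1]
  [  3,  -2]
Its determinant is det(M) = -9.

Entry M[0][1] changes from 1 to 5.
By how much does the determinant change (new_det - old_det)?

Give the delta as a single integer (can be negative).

Answer: -12

Derivation:
Cofactor C_01 = -3
Entry delta = 5 - 1 = 4
Det delta = entry_delta * cofactor = 4 * -3 = -12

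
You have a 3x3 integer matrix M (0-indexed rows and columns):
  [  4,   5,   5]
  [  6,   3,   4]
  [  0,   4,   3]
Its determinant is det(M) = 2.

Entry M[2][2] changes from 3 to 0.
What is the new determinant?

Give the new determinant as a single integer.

Answer: 56

Derivation:
det is linear in row 2: changing M[2][2] by delta changes det by delta * cofactor(2,2).
Cofactor C_22 = (-1)^(2+2) * minor(2,2) = -18
Entry delta = 0 - 3 = -3
Det delta = -3 * -18 = 54
New det = 2 + 54 = 56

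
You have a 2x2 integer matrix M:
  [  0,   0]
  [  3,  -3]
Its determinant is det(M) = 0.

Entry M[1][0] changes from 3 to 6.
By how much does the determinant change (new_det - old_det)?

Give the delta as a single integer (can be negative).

Answer: 0

Derivation:
Cofactor C_10 = 0
Entry delta = 6 - 3 = 3
Det delta = entry_delta * cofactor = 3 * 0 = 0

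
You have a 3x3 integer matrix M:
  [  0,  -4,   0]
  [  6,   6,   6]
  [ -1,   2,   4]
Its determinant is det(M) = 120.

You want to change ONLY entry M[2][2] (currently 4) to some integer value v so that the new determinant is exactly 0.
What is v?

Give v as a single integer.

det is linear in entry M[2][2]: det = old_det + (v - 4) * C_22
Cofactor C_22 = 24
Want det = 0: 120 + (v - 4) * 24 = 0
  (v - 4) = -120 / 24 = -5
  v = 4 + (-5) = -1

Answer: -1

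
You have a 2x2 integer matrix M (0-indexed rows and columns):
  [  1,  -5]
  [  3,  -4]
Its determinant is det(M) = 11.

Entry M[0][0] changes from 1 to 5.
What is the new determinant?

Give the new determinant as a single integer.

Answer: -5

Derivation:
det is linear in row 0: changing M[0][0] by delta changes det by delta * cofactor(0,0).
Cofactor C_00 = (-1)^(0+0) * minor(0,0) = -4
Entry delta = 5 - 1 = 4
Det delta = 4 * -4 = -16
New det = 11 + -16 = -5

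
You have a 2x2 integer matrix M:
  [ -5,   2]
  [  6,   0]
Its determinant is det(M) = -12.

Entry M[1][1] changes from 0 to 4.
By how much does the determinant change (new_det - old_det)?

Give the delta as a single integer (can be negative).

Answer: -20

Derivation:
Cofactor C_11 = -5
Entry delta = 4 - 0 = 4
Det delta = entry_delta * cofactor = 4 * -5 = -20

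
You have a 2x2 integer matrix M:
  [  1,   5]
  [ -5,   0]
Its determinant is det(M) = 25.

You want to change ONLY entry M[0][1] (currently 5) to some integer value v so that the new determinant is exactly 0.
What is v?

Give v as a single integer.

det is linear in entry M[0][1]: det = old_det + (v - 5) * C_01
Cofactor C_01 = 5
Want det = 0: 25 + (v - 5) * 5 = 0
  (v - 5) = -25 / 5 = -5
  v = 5 + (-5) = 0

Answer: 0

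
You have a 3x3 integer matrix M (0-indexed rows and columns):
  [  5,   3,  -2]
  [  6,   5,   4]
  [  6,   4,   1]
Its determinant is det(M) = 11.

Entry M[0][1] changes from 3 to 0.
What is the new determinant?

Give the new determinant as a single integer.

Answer: -43

Derivation:
det is linear in row 0: changing M[0][1] by delta changes det by delta * cofactor(0,1).
Cofactor C_01 = (-1)^(0+1) * minor(0,1) = 18
Entry delta = 0 - 3 = -3
Det delta = -3 * 18 = -54
New det = 11 + -54 = -43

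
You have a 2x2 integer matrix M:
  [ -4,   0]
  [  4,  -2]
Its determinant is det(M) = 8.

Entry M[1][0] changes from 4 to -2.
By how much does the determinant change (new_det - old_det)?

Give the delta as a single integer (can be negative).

Cofactor C_10 = 0
Entry delta = -2 - 4 = -6
Det delta = entry_delta * cofactor = -6 * 0 = 0

Answer: 0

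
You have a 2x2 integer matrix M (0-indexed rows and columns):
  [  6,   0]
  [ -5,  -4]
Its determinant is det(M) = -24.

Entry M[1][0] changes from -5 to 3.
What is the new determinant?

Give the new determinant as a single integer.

det is linear in row 1: changing M[1][0] by delta changes det by delta * cofactor(1,0).
Cofactor C_10 = (-1)^(1+0) * minor(1,0) = 0
Entry delta = 3 - -5 = 8
Det delta = 8 * 0 = 0
New det = -24 + 0 = -24

Answer: -24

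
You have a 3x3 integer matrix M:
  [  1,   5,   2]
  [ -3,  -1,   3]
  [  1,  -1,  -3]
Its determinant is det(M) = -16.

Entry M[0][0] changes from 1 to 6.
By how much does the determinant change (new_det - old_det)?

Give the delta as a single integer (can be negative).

Answer: 30

Derivation:
Cofactor C_00 = 6
Entry delta = 6 - 1 = 5
Det delta = entry_delta * cofactor = 5 * 6 = 30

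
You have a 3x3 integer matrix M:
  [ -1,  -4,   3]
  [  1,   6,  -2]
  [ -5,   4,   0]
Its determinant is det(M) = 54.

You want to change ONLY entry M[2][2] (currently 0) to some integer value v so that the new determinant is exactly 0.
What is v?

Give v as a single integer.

det is linear in entry M[2][2]: det = old_det + (v - 0) * C_22
Cofactor C_22 = -2
Want det = 0: 54 + (v - 0) * -2 = 0
  (v - 0) = -54 / -2 = 27
  v = 0 + (27) = 27

Answer: 27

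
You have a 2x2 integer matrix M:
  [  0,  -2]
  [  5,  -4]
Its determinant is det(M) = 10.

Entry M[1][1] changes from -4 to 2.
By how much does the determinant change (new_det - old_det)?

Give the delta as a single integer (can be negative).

Cofactor C_11 = 0
Entry delta = 2 - -4 = 6
Det delta = entry_delta * cofactor = 6 * 0 = 0

Answer: 0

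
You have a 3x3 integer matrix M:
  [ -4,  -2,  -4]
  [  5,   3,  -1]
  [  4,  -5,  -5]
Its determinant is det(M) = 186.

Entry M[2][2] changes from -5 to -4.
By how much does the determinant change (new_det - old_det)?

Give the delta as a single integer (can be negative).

Cofactor C_22 = -2
Entry delta = -4 - -5 = 1
Det delta = entry_delta * cofactor = 1 * -2 = -2

Answer: -2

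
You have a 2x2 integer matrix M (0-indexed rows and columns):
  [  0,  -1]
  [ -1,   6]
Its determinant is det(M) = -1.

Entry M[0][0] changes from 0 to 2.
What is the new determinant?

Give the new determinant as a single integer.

Answer: 11

Derivation:
det is linear in row 0: changing M[0][0] by delta changes det by delta * cofactor(0,0).
Cofactor C_00 = (-1)^(0+0) * minor(0,0) = 6
Entry delta = 2 - 0 = 2
Det delta = 2 * 6 = 12
New det = -1 + 12 = 11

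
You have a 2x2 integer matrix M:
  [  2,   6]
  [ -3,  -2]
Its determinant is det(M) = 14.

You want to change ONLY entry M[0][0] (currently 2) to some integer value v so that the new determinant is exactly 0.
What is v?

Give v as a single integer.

Answer: 9

Derivation:
det is linear in entry M[0][0]: det = old_det + (v - 2) * C_00
Cofactor C_00 = -2
Want det = 0: 14 + (v - 2) * -2 = 0
  (v - 2) = -14 / -2 = 7
  v = 2 + (7) = 9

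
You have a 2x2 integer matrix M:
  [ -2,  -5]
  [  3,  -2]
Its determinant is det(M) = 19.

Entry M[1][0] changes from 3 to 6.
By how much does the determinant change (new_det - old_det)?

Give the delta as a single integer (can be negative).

Answer: 15

Derivation:
Cofactor C_10 = 5
Entry delta = 6 - 3 = 3
Det delta = entry_delta * cofactor = 3 * 5 = 15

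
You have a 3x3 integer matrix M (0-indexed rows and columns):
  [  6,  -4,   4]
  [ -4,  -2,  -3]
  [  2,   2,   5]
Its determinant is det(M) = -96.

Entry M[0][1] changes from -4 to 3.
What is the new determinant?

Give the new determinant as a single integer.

det is linear in row 0: changing M[0][1] by delta changes det by delta * cofactor(0,1).
Cofactor C_01 = (-1)^(0+1) * minor(0,1) = 14
Entry delta = 3 - -4 = 7
Det delta = 7 * 14 = 98
New det = -96 + 98 = 2

Answer: 2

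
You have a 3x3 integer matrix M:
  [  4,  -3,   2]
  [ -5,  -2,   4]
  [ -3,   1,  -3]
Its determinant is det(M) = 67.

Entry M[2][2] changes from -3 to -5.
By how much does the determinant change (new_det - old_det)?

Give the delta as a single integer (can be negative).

Cofactor C_22 = -23
Entry delta = -5 - -3 = -2
Det delta = entry_delta * cofactor = -2 * -23 = 46

Answer: 46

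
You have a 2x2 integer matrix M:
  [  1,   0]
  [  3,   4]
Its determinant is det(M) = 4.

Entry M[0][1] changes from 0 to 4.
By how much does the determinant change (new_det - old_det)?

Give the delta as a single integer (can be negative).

Cofactor C_01 = -3
Entry delta = 4 - 0 = 4
Det delta = entry_delta * cofactor = 4 * -3 = -12

Answer: -12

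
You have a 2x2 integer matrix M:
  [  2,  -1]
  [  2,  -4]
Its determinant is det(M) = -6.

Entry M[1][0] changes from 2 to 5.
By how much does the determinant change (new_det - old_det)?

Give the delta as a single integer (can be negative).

Cofactor C_10 = 1
Entry delta = 5 - 2 = 3
Det delta = entry_delta * cofactor = 3 * 1 = 3

Answer: 3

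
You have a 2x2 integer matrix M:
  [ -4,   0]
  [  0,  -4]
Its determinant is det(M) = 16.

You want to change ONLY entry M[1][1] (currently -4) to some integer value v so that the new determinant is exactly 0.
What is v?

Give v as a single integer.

det is linear in entry M[1][1]: det = old_det + (v - -4) * C_11
Cofactor C_11 = -4
Want det = 0: 16 + (v - -4) * -4 = 0
  (v - -4) = -16 / -4 = 4
  v = -4 + (4) = 0

Answer: 0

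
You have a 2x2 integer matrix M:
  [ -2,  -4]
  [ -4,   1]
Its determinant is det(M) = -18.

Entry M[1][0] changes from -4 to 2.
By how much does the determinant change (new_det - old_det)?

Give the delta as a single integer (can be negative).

Answer: 24

Derivation:
Cofactor C_10 = 4
Entry delta = 2 - -4 = 6
Det delta = entry_delta * cofactor = 6 * 4 = 24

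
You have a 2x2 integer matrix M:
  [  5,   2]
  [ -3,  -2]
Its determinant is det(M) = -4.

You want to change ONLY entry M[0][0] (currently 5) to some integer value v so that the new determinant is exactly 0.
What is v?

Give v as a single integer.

Answer: 3

Derivation:
det is linear in entry M[0][0]: det = old_det + (v - 5) * C_00
Cofactor C_00 = -2
Want det = 0: -4 + (v - 5) * -2 = 0
  (v - 5) = 4 / -2 = -2
  v = 5 + (-2) = 3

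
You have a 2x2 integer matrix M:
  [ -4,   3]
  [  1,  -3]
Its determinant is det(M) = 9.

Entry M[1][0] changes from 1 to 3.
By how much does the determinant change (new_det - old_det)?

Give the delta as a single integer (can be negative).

Answer: -6

Derivation:
Cofactor C_10 = -3
Entry delta = 3 - 1 = 2
Det delta = entry_delta * cofactor = 2 * -3 = -6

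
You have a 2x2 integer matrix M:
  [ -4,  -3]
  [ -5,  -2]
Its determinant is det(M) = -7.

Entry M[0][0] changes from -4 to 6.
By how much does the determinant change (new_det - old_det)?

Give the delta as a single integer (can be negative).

Cofactor C_00 = -2
Entry delta = 6 - -4 = 10
Det delta = entry_delta * cofactor = 10 * -2 = -20

Answer: -20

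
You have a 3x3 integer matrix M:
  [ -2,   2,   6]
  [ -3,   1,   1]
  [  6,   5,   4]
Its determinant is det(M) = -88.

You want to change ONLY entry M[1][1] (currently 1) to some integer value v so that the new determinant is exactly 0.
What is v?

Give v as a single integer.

Answer: -1

Derivation:
det is linear in entry M[1][1]: det = old_det + (v - 1) * C_11
Cofactor C_11 = -44
Want det = 0: -88 + (v - 1) * -44 = 0
  (v - 1) = 88 / -44 = -2
  v = 1 + (-2) = -1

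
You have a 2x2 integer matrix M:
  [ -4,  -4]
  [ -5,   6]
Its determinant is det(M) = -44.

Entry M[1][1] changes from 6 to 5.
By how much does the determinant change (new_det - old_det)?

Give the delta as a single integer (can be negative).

Answer: 4

Derivation:
Cofactor C_11 = -4
Entry delta = 5 - 6 = -1
Det delta = entry_delta * cofactor = -1 * -4 = 4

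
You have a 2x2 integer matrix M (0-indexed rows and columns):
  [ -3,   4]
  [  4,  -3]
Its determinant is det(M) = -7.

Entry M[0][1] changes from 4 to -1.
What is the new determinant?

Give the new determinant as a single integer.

det is linear in row 0: changing M[0][1] by delta changes det by delta * cofactor(0,1).
Cofactor C_01 = (-1)^(0+1) * minor(0,1) = -4
Entry delta = -1 - 4 = -5
Det delta = -5 * -4 = 20
New det = -7 + 20 = 13

Answer: 13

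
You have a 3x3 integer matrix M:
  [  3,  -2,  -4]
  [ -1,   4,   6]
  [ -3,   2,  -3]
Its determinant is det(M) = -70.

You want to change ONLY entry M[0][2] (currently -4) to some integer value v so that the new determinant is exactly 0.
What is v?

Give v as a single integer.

det is linear in entry M[0][2]: det = old_det + (v - -4) * C_02
Cofactor C_02 = 10
Want det = 0: -70 + (v - -4) * 10 = 0
  (v - -4) = 70 / 10 = 7
  v = -4 + (7) = 3

Answer: 3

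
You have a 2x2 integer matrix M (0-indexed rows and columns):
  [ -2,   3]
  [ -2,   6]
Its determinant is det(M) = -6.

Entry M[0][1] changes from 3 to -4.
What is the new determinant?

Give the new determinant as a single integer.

Answer: -20

Derivation:
det is linear in row 0: changing M[0][1] by delta changes det by delta * cofactor(0,1).
Cofactor C_01 = (-1)^(0+1) * minor(0,1) = 2
Entry delta = -4 - 3 = -7
Det delta = -7 * 2 = -14
New det = -6 + -14 = -20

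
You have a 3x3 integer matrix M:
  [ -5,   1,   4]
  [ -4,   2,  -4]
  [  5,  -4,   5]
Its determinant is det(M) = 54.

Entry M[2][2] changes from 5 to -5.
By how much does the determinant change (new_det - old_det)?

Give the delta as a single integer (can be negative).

Cofactor C_22 = -6
Entry delta = -5 - 5 = -10
Det delta = entry_delta * cofactor = -10 * -6 = 60

Answer: 60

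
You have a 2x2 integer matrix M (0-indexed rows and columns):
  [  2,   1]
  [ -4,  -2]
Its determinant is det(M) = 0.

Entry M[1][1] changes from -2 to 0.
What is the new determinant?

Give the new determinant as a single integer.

det is linear in row 1: changing M[1][1] by delta changes det by delta * cofactor(1,1).
Cofactor C_11 = (-1)^(1+1) * minor(1,1) = 2
Entry delta = 0 - -2 = 2
Det delta = 2 * 2 = 4
New det = 0 + 4 = 4

Answer: 4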